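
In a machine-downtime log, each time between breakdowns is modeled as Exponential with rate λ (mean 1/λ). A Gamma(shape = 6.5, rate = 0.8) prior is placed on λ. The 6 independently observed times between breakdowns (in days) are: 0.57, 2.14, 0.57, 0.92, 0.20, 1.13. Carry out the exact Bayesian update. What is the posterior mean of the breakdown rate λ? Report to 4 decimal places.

With a Gamma(shape α, rate β) prior on the exponential rate λ, the posterior after n observations with total T = Σxᵢ is Gamma(α+n, β+T).
Sum of observations T = 5.53 days; n = 6.
Posterior: Gamma(6.5+6, 0.8+5.53) = Gamma(12.5, 6.33).
Posterior mean of λ = α/β = 12.5/6.33 = 1.9747.

1.9747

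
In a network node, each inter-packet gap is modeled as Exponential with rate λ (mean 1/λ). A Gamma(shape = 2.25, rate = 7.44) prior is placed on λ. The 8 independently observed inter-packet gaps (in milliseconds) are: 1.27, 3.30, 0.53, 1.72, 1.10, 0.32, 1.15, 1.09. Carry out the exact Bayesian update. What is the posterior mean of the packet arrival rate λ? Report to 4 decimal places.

With a Gamma(shape α, rate β) prior on the exponential rate λ, the posterior after n observations with total T = Σxᵢ is Gamma(α+n, β+T).
Sum of observations T = 10.48 milliseconds; n = 8.
Posterior: Gamma(2.25+8, 7.44+10.48) = Gamma(10.25, 17.92).
Posterior mean of λ = α/β = 10.25/17.92 = 0.5720.

0.5720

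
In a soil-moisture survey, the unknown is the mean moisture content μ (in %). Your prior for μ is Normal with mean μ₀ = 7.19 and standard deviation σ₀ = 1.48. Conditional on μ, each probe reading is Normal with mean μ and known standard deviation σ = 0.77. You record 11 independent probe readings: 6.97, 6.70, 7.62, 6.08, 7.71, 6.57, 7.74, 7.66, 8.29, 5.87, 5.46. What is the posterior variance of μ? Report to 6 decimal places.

For Normal data with known variance σ², a Normal(μ₀, σ₀²) prior on μ is conjugate. Posterior precision = 1/σ₀² + n/σ²; posterior mean is the precision-weighted average of μ₀ and x̄.
σ₀² = 1.48² = 2.1904, σ² = 0.77² = 0.5929; σ² + n·σ₀² = 0.5929 + 11·2.1904 = 24.6873.
Posterior precision = 1/σ₀² + n/σ² = 1/2.1904 + 11/0.5929 = (σ² + n·σ₀²)/(σ₀²σ²) = 24.6873/(2.1904·0.5929); posterior variance σₙ² = σ₀²σ²/(σ² + n·σ₀²) = 2.1904·0.5929/24.6873 = 0.052606.

0.052606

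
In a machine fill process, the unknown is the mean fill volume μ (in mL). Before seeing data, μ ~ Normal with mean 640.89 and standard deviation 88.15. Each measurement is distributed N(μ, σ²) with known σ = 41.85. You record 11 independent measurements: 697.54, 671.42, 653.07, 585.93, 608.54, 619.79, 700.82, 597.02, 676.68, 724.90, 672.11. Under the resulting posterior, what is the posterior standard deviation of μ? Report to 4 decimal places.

For Normal data with known variance σ², a Normal(μ₀, σ₀²) prior on μ is conjugate. Posterior precision = 1/σ₀² + n/σ²; posterior mean is the precision-weighted average of μ₀ and x̄.
σ₀² = 88.15² = 7770.4225, σ² = 41.85² = 1751.4225; σ² + n·σ₀² = 1751.4225 + 11·7770.4225 = 87226.07.
Posterior precision = 1/σ₀² + n/σ² = 1/7770.4225 + 11/1751.4225 = (σ² + n·σ₀²)/(σ₀²σ²) = 87226.07/(7770.4225·1751.4225); posterior variance σₙ² = σ₀²σ²/(σ² + n·σ₀²) = 7770.4225·1751.4225/87226.07 = 156.023226.
Posterior SD = √σₙ² = √(7770.4225·1751.4225/87226.07) = 12.4909.

12.4909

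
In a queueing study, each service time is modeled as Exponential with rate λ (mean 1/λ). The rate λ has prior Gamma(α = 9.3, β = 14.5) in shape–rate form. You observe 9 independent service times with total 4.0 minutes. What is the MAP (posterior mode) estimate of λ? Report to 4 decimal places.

With a Gamma(shape α, rate β) prior on the exponential rate λ, the posterior after n observations with total T = Σxᵢ is Gamma(α+n, β+T).
Posterior: Gamma(9.3+9, 14.5+4.0) = Gamma(18.3, 18.5).
Mode = (α−1)/β = 0.9351.

0.9351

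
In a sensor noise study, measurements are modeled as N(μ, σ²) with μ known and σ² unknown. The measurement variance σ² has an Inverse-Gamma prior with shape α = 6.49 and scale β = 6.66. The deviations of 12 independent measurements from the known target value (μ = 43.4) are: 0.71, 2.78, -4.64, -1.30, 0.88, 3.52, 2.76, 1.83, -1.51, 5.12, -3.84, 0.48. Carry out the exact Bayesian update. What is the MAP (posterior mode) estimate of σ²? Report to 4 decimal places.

4.1651

With known mean μ and an Inverse-Gamma(α, β) prior on σ², the Normal likelihood is conjugate: posterior is Inv-Gamma(α + n/2, β + Σ(xᵢ−μ)²/2).
Σ(xᵢ−μ)² = (0.71)² + (2.78)² + (-4.64)² + (-1.30)² + (0.88)² + (3.52)² + (2.76)² + (1.83)² + (-1.51)² + (5.12)² + (-3.84)² + (0.48)² = 99.0539.
Posterior: Inv-Gamma(6.49 + 12/2, 6.66 + 99.0539/2) = Inv-Gamma(12.49, 56.18695).
Mode = β/(α+1) = 56.18695/13.49 = 4.1651.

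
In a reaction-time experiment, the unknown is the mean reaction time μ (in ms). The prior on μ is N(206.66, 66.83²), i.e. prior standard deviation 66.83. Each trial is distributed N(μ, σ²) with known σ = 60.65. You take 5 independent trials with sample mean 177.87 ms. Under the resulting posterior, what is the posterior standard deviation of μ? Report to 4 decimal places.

For Normal data with known variance σ², a Normal(μ₀, σ₀²) prior on μ is conjugate. Posterior precision = 1/σ₀² + n/σ²; posterior mean is the precision-weighted average of μ₀ and x̄.
σ₀² = 66.83² = 4466.2489, σ² = 60.65² = 3678.4225; σ² + n·σ₀² = 3678.4225 + 5·4466.2489 = 26009.667.
Posterior precision = 1/σ₀² + n/σ² = 1/4466.2489 + 5/3678.4225 = (σ² + n·σ₀²)/(σ₀²σ²) = 26009.667/(4466.2489·3678.4225); posterior variance σₙ² = σ₀²σ²/(σ² + n·σ₀²) = 4466.2489·3678.4225/26009.667 = 631.640168.
Posterior SD = √σₙ² = √(4466.2489·3678.4225/26009.667) = 25.1325.

25.1325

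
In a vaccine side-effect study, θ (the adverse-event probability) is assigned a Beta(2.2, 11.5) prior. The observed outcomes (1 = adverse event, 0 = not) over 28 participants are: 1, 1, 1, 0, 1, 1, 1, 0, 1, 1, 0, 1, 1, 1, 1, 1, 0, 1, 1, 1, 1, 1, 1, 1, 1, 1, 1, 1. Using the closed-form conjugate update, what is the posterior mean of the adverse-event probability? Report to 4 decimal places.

0.6283

The Beta prior is conjugate to a Binomial/Bernoulli likelihood; the update adds successes to α and failures to β.
Posterior: Beta(α+k, β+n−k) = Beta(2.2+24, 11.5+4) = Beta(26.2, 15.5).
Posterior mean = α/(α+β) = 26.2/41.7 = 0.6283.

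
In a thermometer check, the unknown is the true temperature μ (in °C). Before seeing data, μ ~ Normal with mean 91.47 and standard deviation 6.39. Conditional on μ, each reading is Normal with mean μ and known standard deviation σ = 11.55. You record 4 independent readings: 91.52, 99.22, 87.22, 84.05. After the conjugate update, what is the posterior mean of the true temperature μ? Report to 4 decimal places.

For Normal data with known variance σ², a Normal(μ₀, σ₀²) prior on μ is conjugate. Posterior precision = 1/σ₀² + n/σ²; posterior mean is the precision-weighted average of μ₀ and x̄.
Σxᵢ = 91.52 + 99.22 + 87.22 + 84.05 = 362.01, so n·x̄ = 362.01.
σ₀² = 6.39² = 40.8321, σ² = 11.55² = 133.4025; σ² + n·σ₀² = 133.4025 + 4·40.8321 = 296.7309.
Posterior mean = (μ₀/σ₀² + n·x̄/σ²)/(1/σ₀² + n/σ²) = (σ²·μ₀ + σ₀²·n·x̄)/(σ² + n·σ₀²) = (133.4025·91.47 + 40.8321·362.01)/296.7309 = 26983.955196/296.7309 = 90.9375.

90.9375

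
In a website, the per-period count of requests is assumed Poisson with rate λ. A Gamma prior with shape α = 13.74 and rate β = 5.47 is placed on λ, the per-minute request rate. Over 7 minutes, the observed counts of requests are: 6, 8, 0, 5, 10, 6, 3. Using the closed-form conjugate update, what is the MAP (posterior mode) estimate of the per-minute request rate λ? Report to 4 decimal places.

With a Gamma(shape α, rate β) prior, the Poisson likelihood is conjugate: the posterior is Gamma(α + ΣXᵢ, β + n).
Sum of counts S = 38 over n = 7 minutes.
Posterior: Gamma(α+S, β+n) = Gamma(13.74+38, 5.47+7) = Gamma(51.74, 12.47).
Mode of Gamma(α,β) for α≥1 is (α−1)/β = 50.74/12.47 = 4.0690.

4.0690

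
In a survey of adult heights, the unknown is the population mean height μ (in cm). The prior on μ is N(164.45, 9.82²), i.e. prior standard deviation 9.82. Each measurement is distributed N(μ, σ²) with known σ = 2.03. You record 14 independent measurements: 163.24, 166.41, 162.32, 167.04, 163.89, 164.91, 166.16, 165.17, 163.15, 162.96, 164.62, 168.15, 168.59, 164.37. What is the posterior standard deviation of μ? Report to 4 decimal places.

For Normal data with known variance σ², a Normal(μ₀, σ₀²) prior on μ is conjugate. Posterior precision = 1/σ₀² + n/σ²; posterior mean is the precision-weighted average of μ₀ and x̄.
σ₀² = 9.82² = 96.4324, σ² = 2.03² = 4.1209; σ² + n·σ₀² = 4.1209 + 14·96.4324 = 1354.1745.
Posterior precision = 1/σ₀² + n/σ² = 1/96.4324 + 14/4.1209 = (σ² + n·σ₀²)/(σ₀²σ²) = 1354.1745/(96.4324·4.1209); posterior variance σₙ² = σ₀²σ²/(σ² + n·σ₀²) = 96.4324·4.1209/1354.1745 = 0.293454.
Posterior SD = √σₙ² = √(96.4324·4.1209/1354.1745) = 0.5417.

0.5417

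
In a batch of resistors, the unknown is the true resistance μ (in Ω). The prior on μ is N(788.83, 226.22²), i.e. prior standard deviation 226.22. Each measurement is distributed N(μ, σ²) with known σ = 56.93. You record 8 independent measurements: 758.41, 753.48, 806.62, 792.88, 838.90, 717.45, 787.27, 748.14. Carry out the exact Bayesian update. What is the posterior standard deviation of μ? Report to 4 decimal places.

20.0486

For Normal data with known variance σ², a Normal(μ₀, σ₀²) prior on μ is conjugate. Posterior precision = 1/σ₀² + n/σ²; posterior mean is the precision-weighted average of μ₀ and x̄.
σ₀² = 226.22² = 51175.4884, σ² = 56.93² = 3241.0249; σ² + n·σ₀² = 3241.0249 + 8·51175.4884 = 412644.9321.
Posterior precision = 1/σ₀² + n/σ² = 1/51175.4884 + 8/3241.0249 = (σ² + n·σ₀²)/(σ₀²σ²) = 412644.9321/(51175.4884·3241.0249); posterior variance σₙ² = σ₀²σ²/(σ² + n·σ₀²) = 51175.4884·3241.0249/412644.9321 = 401.946127.
Posterior SD = √σₙ² = √(51175.4884·3241.0249/412644.9321) = 20.0486.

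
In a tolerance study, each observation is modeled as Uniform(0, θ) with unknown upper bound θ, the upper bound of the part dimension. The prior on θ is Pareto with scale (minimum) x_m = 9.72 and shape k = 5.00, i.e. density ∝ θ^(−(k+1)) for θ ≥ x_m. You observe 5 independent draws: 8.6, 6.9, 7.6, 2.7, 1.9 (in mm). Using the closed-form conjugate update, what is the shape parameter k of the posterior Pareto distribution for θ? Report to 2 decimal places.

A Pareto(scale x_m, shape k) prior on the upper bound θ of Uniform(0, θ) is conjugate: posterior is Pareto(max(x_m, max xᵢ), k + n).
Sample maximum = 8.6; prior scale x_m = 9.72 → posterior scale = max = 9.72.
Posterior shape = 5.00 + 5 = 10.00.
Posterior shape k = 10.00.

10.00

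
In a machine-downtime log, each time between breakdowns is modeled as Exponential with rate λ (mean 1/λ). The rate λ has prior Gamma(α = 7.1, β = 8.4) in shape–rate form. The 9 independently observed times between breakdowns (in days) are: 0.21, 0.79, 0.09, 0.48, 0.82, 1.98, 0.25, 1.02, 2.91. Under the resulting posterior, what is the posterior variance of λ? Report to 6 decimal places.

0.056038

With a Gamma(shape α, rate β) prior on the exponential rate λ, the posterior after n observations with total T = Σxᵢ is Gamma(α+n, β+T).
Sum of observations T = 8.55 days; n = 9.
Posterior: Gamma(7.1+9, 8.4+8.55) = Gamma(16.1, 16.95).
Var = α/β² = 0.056038.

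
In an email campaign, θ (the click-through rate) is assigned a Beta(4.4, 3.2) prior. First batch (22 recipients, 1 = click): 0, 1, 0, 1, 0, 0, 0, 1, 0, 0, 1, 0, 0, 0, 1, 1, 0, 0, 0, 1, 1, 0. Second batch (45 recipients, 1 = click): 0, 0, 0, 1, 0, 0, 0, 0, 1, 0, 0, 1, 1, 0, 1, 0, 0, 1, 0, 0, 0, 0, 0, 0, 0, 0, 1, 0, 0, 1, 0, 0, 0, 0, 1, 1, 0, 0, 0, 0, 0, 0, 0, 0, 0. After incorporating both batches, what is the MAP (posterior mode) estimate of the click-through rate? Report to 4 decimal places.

The Beta prior is conjugate to a Binomial/Bernoulli likelihood; the update adds successes to α and failures to β.
After batch 1: Beta(4.4+8, 3.2+14) = Beta(12.4, 17.2).
After batch 2: Beta(12.4+10, 17.2+35) = Beta(22.4, 52.2).
Mode of Beta(a,b) for a,b>1 is (a−1)/(a+b−2) = 21.4/72.6 = 0.2948.

0.2948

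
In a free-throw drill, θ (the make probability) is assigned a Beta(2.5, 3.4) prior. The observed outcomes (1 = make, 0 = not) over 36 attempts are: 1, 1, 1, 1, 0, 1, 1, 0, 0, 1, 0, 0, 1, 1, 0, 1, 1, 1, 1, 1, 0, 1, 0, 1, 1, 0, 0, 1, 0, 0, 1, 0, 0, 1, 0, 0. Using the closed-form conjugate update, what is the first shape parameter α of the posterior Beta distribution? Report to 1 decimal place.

The Beta prior is conjugate to a Binomial/Bernoulli likelihood; the update adds successes to α and failures to β.
Posterior: Beta(α+k, β+n−k) = Beta(2.5+20, 3.4+16) = Beta(22.5, 19.4).
Posterior α = 22.5.

22.5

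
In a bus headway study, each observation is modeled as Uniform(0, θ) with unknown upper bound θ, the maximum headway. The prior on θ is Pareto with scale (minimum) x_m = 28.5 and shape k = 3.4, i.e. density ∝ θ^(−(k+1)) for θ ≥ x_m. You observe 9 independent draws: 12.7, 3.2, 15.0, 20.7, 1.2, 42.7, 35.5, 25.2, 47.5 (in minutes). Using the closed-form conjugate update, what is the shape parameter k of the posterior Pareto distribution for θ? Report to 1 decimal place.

A Pareto(scale x_m, shape k) prior on the upper bound θ of Uniform(0, θ) is conjugate: posterior is Pareto(max(x_m, max xᵢ), k + n).
Sample maximum = 47.5; prior scale x_m = 28.5 → posterior scale = max = 47.5.
Posterior shape = 3.4 + 9 = 12.4.
Posterior shape k = 12.4.

12.4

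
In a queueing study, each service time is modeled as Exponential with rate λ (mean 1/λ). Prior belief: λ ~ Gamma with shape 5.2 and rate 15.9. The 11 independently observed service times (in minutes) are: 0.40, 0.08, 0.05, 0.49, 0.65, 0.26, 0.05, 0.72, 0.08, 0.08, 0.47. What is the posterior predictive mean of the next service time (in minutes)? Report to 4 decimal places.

With a Gamma(shape α, rate β) prior on the exponential rate λ, the posterior after n observations with total T = Σxᵢ is Gamma(α+n, β+T).
Sum of observations T = 3.33 minutes; n = 11.
Posterior: Gamma(5.2+11, 15.9+3.33) = Gamma(16.2, 19.23).
The predictive distribution for the next observation is Lomax; its mean is β/(α−1) = 19.23/15.2 = 1.2651.

1.2651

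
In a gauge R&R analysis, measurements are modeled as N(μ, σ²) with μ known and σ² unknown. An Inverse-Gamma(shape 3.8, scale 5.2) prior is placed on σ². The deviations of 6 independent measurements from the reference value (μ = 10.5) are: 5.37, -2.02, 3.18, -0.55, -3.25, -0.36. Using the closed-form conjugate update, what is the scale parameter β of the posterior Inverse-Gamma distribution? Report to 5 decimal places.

32.21215

With known mean μ and an Inverse-Gamma(α, β) prior on σ², the Normal likelihood is conjugate: posterior is Inv-Gamma(α + n/2, β + Σ(xᵢ−μ)²/2).
Σ(xᵢ−μ)² = (5.37)² + (-2.02)² + (3.18)² + (-0.55)² + (-3.25)² + (-0.36)² = 54.0243.
Posterior: Inv-Gamma(3.8 + 6/2, 5.2 + 54.0243/2) = Inv-Gamma(6.80, 32.21215).
Posterior β = 32.21215.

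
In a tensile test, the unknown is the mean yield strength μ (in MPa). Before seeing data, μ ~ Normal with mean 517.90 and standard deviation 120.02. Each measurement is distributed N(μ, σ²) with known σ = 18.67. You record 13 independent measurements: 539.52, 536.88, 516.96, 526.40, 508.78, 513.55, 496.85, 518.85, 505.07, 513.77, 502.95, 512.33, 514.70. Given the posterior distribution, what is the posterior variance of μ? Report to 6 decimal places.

26.763176

For Normal data with known variance σ², a Normal(μ₀, σ₀²) prior on μ is conjugate. Posterior precision = 1/σ₀² + n/σ²; posterior mean is the precision-weighted average of μ₀ and x̄.
σ₀² = 120.02² = 14404.8004, σ² = 18.67² = 348.5689; σ² + n·σ₀² = 348.5689 + 13·14404.8004 = 187610.9741.
Posterior precision = 1/σ₀² + n/σ² = 1/14404.8004 + 13/348.5689 = (σ² + n·σ₀²)/(σ₀²σ²) = 187610.9741/(14404.8004·348.5689); posterior variance σₙ² = σ₀²σ²/(σ² + n·σ₀²) = 14404.8004·348.5689/187610.9741 = 26.763176.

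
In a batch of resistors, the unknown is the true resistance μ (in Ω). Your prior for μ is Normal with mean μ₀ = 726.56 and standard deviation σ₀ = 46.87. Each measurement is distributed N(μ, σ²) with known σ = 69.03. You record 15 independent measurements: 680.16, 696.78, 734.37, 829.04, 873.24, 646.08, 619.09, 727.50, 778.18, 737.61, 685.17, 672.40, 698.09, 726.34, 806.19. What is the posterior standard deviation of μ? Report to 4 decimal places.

For Normal data with known variance σ², a Normal(μ₀, σ₀²) prior on μ is conjugate. Posterior precision = 1/σ₀² + n/σ²; posterior mean is the precision-weighted average of μ₀ and x̄.
σ₀² = 46.87² = 2196.7969, σ² = 69.03² = 4765.1409; σ² + n·σ₀² = 4765.1409 + 15·2196.7969 = 37717.0944.
Posterior precision = 1/σ₀² + n/σ² = 1/2196.7969 + 15/4765.1409 = (σ² + n·σ₀²)/(σ₀²σ²) = 37717.0944/(2196.7969·4765.1409); posterior variance σₙ² = σ₀²σ²/(σ² + n·σ₀²) = 2196.7969·4765.1409/37717.0944 = 277.541177.
Posterior SD = √σₙ² = √(2196.7969·4765.1409/37717.0944) = 16.6596.

16.6596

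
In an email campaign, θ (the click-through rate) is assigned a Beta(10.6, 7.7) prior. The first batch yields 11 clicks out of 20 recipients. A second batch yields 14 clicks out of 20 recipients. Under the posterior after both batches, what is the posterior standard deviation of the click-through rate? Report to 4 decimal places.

The Beta prior is conjugate to a Binomial/Bernoulli likelihood; the update adds successes to α and failures to β.
After batch 1: Beta(10.6+11, 7.7+9) = Beta(21.6, 16.7).
After batch 2: Beta(21.6+14, 16.7+6) = Beta(35.6, 22.7).
Var = αβ/((α+β)²(α+β+1)) = 35.6·22.7/(58.3²·59.3) = 0.00400944; SD = √0.00400944 = 0.0633.

0.0633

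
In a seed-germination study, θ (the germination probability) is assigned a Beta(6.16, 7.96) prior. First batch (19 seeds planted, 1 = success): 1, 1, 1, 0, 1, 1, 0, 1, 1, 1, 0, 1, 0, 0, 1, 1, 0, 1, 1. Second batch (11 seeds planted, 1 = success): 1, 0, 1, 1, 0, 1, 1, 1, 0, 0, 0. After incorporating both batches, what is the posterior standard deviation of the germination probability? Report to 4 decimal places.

0.0737

The Beta prior is conjugate to a Binomial/Bernoulli likelihood; the update adds successes to α and failures to β.
After batch 1: Beta(6.16+13, 7.96+6) = Beta(19.16, 13.96).
After batch 2: Beta(19.16+6, 13.96+5) = Beta(25.16, 18.96).
Var = αβ/((α+β)²(α+β+1)) = 25.16·18.96/(44.12²·45.12) = 0.00543136; SD = √0.00543136 = 0.0737.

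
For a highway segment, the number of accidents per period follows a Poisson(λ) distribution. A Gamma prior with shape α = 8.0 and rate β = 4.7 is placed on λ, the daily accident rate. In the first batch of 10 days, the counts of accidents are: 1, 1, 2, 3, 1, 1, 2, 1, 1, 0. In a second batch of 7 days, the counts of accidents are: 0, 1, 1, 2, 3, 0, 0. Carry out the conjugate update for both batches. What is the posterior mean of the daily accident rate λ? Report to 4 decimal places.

1.2903

With a Gamma(shape α, rate β) prior, the Poisson likelihood is conjugate: the posterior is Gamma(α + ΣXᵢ, β + n).
Batch 1: sum of counts S = 13 over n = 10 days.
After batch 1: Gamma(α+S, β+n) = Gamma(8.0+13, 4.7+10) = Gamma(21.0, 14.7).
Batch 2: sum of counts S = 7 over n = 7 days.
After batch 2: Gamma(α+S, β+n) = Gamma(21.0+7, 14.7+7) = Gamma(28.0, 21.7).
Posterior mean = α/β = 28.0/21.7 = 1.2903.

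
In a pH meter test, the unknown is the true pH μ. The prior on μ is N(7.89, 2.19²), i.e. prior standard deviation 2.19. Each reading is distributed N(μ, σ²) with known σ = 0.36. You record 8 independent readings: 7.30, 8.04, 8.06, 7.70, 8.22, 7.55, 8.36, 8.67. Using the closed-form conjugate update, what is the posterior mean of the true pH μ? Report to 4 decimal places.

For Normal data with known variance σ², a Normal(μ₀, σ₀²) prior on μ is conjugate. Posterior precision = 1/σ₀² + n/σ²; posterior mean is the precision-weighted average of μ₀ and x̄.
Σxᵢ = 7.30 + 8.04 + 8.06 + 7.70 + 8.22 + 7.55 + 8.36 + 8.67 = 63.9, so n·x̄ = 63.9.
σ₀² = 2.19² = 4.7961, σ² = 0.36² = 0.1296; σ² + n·σ₀² = 0.1296 + 8·4.7961 = 38.4984.
Posterior mean = (μ₀/σ₀² + n·x̄/σ²)/(1/σ₀² + n/σ²) = (σ²·μ₀ + σ₀²·n·x̄)/(σ² + n·σ₀²) = (0.1296·7.89 + 4.7961·63.9)/38.4984 = 307.493334/38.4984 = 7.9872.

7.9872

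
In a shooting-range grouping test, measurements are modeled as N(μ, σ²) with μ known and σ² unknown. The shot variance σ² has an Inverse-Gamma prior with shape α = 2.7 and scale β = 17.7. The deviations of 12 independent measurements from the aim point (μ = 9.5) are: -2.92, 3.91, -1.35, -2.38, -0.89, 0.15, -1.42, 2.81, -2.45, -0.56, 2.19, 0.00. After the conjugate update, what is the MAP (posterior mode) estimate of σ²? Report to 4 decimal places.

4.5640

With known mean μ and an Inverse-Gamma(α, β) prior on σ², the Normal likelihood is conjugate: posterior is Inv-Gamma(α + n/2, β + Σ(xᵢ−μ)²/2).
Σ(xᵢ−μ)² = (-2.92)² + (3.91)² + (-1.35)² + (-2.38)² + (-0.89)² + (0.15)² + (-1.42)² + (2.81)² + (-2.45)² + (-0.56)² + (2.19)² + (0.00)² = 53.1407.
Posterior: Inv-Gamma(2.7 + 12/2, 17.7 + 53.1407/2) = Inv-Gamma(8.70, 44.27035).
Mode = β/(α+1) = 44.27035/9.70 = 4.5640.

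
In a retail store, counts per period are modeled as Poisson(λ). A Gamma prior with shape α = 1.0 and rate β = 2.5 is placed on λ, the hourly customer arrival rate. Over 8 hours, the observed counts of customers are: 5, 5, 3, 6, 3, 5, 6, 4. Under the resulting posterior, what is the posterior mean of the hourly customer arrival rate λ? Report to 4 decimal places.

3.6190

With a Gamma(shape α, rate β) prior, the Poisson likelihood is conjugate: the posterior is Gamma(α + ΣXᵢ, β + n).
Sum of counts S = 37 over n = 8 hours.
Posterior: Gamma(α+S, β+n) = Gamma(1.0+37, 2.5+8) = Gamma(38.0, 10.5).
Posterior mean = α/β = 38.0/10.5 = 3.6190.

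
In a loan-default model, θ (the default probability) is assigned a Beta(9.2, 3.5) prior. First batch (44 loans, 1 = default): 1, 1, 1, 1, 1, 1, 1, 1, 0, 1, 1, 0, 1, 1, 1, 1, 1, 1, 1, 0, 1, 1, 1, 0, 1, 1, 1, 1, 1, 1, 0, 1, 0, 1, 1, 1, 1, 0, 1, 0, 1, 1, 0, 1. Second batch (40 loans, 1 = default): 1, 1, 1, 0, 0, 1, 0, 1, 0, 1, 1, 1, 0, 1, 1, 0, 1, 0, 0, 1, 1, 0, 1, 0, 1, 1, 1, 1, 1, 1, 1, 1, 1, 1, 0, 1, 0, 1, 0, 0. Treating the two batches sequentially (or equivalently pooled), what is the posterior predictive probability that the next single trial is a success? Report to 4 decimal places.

0.7260

The Beta prior is conjugate to a Binomial/Bernoulli likelihood; the update adds successes to α and failures to β.
After batch 1: Beta(9.2+35, 3.5+9) = Beta(44.2, 12.5).
After batch 2: Beta(44.2+26, 12.5+14) = Beta(70.2, 26.5).
For a single future Bernoulli trial, P(success | data) = α/(α+β) = 0.7260.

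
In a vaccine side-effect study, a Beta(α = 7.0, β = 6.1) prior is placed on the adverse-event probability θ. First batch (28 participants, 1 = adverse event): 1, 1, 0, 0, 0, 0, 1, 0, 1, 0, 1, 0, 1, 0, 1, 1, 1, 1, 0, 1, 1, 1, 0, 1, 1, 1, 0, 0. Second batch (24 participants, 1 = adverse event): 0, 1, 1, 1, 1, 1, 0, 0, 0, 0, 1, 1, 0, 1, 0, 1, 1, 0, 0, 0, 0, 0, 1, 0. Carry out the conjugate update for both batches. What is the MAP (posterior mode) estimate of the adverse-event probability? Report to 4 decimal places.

The Beta prior is conjugate to a Binomial/Bernoulli likelihood; the update adds successes to α and failures to β.
After batch 1: Beta(7.0+16, 6.1+12) = Beta(23.0, 18.1).
After batch 2: Beta(23.0+11, 18.1+13) = Beta(34.0, 31.1).
Mode of Beta(a,b) for a,b>1 is (a−1)/(a+b−2) = 33.0/63.1 = 0.5230.

0.5230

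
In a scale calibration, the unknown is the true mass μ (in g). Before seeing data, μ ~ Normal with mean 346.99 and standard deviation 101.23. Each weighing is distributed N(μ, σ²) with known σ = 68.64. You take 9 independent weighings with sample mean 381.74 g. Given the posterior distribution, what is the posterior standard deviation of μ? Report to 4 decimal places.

22.3171

For Normal data with known variance σ², a Normal(μ₀, σ₀²) prior on μ is conjugate. Posterior precision = 1/σ₀² + n/σ²; posterior mean is the precision-weighted average of μ₀ and x̄.
σ₀² = 101.23² = 10247.5129, σ² = 68.64² = 4711.4496; σ² + n·σ₀² = 4711.4496 + 9·10247.5129 = 96939.0657.
Posterior precision = 1/σ₀² + n/σ² = 1/10247.5129 + 9/4711.4496 = (σ² + n·σ₀²)/(σ₀²σ²) = 96939.0657/(10247.5129·4711.4496); posterior variance σₙ² = σ₀²σ²/(σ² + n·σ₀²) = 10247.5129·4711.4496/96939.0657 = 498.051433.
Posterior SD = √σₙ² = √(10247.5129·4711.4496/96939.0657) = 22.3171.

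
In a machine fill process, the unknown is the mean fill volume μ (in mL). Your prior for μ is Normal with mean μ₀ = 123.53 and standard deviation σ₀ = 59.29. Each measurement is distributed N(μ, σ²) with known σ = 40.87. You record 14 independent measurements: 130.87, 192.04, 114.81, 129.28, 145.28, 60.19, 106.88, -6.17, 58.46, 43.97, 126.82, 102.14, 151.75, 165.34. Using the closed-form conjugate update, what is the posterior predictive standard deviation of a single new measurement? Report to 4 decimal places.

42.2582

For Normal data with known variance σ², a Normal(μ₀, σ₀²) prior on μ is conjugate. Posterior precision = 1/σ₀² + n/σ²; posterior mean is the precision-weighted average of μ₀ and x̄.
σ₀² = 59.29² = 3515.3041, σ² = 40.87² = 1670.3569; σ² + n·σ₀² = 1670.3569 + 14·3515.3041 = 50884.6143.
Posterior precision = 1/σ₀² + n/σ² = 1/3515.3041 + 14/1670.3569 = (σ² + n·σ₀²)/(σ₀²σ²) = 50884.6143/(3515.3041·1670.3569); posterior variance σₙ² = σ₀²σ²/(σ² + n·σ₀²) = 3515.3041·1670.3569/50884.6143 = 115.394654.
Predictive variance for one new observation = σₙ² + σ² = 3515.3041·1670.3569/50884.6143 + 1670.3569 = σ²·(σ₀² + 50884.6143)/50884.6143 = 1670.3569·54399.9184/50884.6143 = 1785.751554; SD = √(1670.3569·54399.9184/50884.6143) = 42.2582.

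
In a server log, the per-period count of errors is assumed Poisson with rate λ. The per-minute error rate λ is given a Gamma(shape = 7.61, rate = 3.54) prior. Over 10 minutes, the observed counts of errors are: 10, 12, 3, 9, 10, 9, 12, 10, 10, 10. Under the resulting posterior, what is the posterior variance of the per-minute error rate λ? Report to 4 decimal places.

0.5597

With a Gamma(shape α, rate β) prior, the Poisson likelihood is conjugate: the posterior is Gamma(α + ΣXᵢ, β + n).
Sum of counts S = 95 over n = 10 minutes.
Posterior: Gamma(α+S, β+n) = Gamma(7.61+95, 3.54+10) = Gamma(102.61, 13.54).
Var = α/β² = 102.61/13.54² = 0.5597.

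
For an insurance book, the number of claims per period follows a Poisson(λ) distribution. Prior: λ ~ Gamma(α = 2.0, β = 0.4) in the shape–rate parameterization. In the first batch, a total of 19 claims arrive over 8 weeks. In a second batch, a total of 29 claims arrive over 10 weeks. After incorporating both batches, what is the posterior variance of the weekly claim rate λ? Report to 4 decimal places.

With a Gamma(shape α, rate β) prior, the Poisson likelihood is conjugate: the posterior is Gamma(α + ΣXᵢ, β + n).
After batch 1: Gamma(α+S, β+n) = Gamma(2.0+19, 0.4+8) = Gamma(21.0, 8.4).
After batch 2: Gamma(α+S, β+n) = Gamma(21.0+29, 8.4+10) = Gamma(50.0, 18.4).
Var = α/β² = 50.0/18.4² = 0.1477.

0.1477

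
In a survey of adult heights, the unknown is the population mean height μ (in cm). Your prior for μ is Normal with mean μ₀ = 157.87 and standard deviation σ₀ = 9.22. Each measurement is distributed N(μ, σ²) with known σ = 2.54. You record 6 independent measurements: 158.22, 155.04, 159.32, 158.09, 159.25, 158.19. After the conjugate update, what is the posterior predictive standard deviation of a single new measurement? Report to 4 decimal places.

For Normal data with known variance σ², a Normal(μ₀, σ₀²) prior on μ is conjugate. Posterior precision = 1/σ₀² + n/σ²; posterior mean is the precision-weighted average of μ₀ and x̄.
σ₀² = 9.22² = 85.0084, σ² = 2.54² = 6.4516; σ² + n·σ₀² = 6.4516 + 6·85.0084 = 516.502.
Posterior precision = 1/σ₀² + n/σ² = 1/85.0084 + 6/6.4516 = (σ² + n·σ₀²)/(σ₀²σ²) = 516.502/(85.0084·6.4516); posterior variance σₙ² = σ₀²σ²/(σ² + n·σ₀²) = 85.0084·6.4516/516.502 = 1.061836.
Predictive variance for one new observation = σₙ² + σ² = 85.0084·6.4516/516.502 + 6.4516 = σ²·(σ₀² + 516.502)/516.502 = 6.4516·601.5104/516.502 = 7.513436; SD = √(6.4516·601.5104/516.502) = 2.7411.

2.7411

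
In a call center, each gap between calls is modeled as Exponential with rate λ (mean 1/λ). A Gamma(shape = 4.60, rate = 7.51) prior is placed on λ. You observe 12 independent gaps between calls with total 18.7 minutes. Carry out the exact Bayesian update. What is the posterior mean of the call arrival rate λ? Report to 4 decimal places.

0.6333

With a Gamma(shape α, rate β) prior on the exponential rate λ, the posterior after n observations with total T = Σxᵢ is Gamma(α+n, β+T).
Posterior: Gamma(4.60+12, 7.51+18.7) = Gamma(16.60, 26.21).
Posterior mean of λ = α/β = 16.60/26.21 = 0.6333.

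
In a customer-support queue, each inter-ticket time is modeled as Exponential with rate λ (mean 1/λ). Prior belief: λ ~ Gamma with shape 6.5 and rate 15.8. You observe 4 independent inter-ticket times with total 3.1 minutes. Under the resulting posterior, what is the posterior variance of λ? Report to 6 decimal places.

0.029394

With a Gamma(shape α, rate β) prior on the exponential rate λ, the posterior after n observations with total T = Σxᵢ is Gamma(α+n, β+T).
Posterior: Gamma(6.5+4, 15.8+3.1) = Gamma(10.5, 18.9).
Var = α/β² = 0.029394.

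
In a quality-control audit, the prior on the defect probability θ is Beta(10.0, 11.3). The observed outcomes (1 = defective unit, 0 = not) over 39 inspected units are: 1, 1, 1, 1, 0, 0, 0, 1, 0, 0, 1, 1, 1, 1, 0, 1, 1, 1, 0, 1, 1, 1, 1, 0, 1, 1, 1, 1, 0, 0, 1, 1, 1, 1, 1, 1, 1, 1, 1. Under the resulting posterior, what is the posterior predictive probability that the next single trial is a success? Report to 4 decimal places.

0.6468

The Beta prior is conjugate to a Binomial/Bernoulli likelihood; the update adds successes to α and failures to β.
Posterior: Beta(α+k, β+n−k) = Beta(10.0+29, 11.3+10) = Beta(39.0, 21.3).
For a single future Bernoulli trial, P(success | data) = α/(α+β) = 0.6468.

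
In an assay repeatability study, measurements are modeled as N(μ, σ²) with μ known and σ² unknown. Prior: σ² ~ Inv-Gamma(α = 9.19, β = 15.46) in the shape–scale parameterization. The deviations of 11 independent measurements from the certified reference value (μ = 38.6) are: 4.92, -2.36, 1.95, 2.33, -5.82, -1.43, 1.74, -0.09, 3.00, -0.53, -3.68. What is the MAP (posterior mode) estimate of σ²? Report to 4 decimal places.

With known mean μ and an Inverse-Gamma(α, β) prior on σ², the Normal likelihood is conjugate: posterior is Inv-Gamma(α + n/2, β + Σ(xᵢ−μ)²/2).
Σ(xᵢ−μ)² = (4.92)² + (-2.36)² + (1.95)² + (2.33)² + (-5.82)² + (-1.43)² + (1.74)² + (-0.09)² + (3.00)² + (-0.53)² + (-3.68)² = 100.7837.
Posterior: Inv-Gamma(9.19 + 11/2, 15.46 + 100.7837/2) = Inv-Gamma(14.69, 65.85185).
Mode = β/(α+1) = 65.85185/15.69 = 4.1971.

4.1971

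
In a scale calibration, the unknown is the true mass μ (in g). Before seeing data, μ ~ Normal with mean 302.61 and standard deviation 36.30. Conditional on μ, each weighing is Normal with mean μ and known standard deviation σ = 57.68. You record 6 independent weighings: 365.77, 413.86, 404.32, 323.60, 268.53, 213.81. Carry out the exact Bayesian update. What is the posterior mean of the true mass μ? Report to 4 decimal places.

323.0479

For Normal data with known variance σ², a Normal(μ₀, σ₀²) prior on μ is conjugate. Posterior precision = 1/σ₀² + n/σ²; posterior mean is the precision-weighted average of μ₀ and x̄.
Σxᵢ = 365.77 + 413.86 + 404.32 + 323.60 + 268.53 + 213.81 = 1989.89, so n·x̄ = 1989.89.
σ₀² = 36.30² = 1317.69, σ² = 57.68² = 3326.9824; σ² + n·σ₀² = 3326.9824 + 6·1317.69 = 11233.1224.
Posterior mean = (μ₀/σ₀² + n·x̄/σ²)/(1/σ₀² + n/σ²) = (σ²·μ₀ + σ₀²·n·x̄)/(σ² + n·σ₀²) = (3326.9824·302.61 + 1317.69·1989.89)/11233.1224 = 3628836.298164/11233.1224 = 323.0479.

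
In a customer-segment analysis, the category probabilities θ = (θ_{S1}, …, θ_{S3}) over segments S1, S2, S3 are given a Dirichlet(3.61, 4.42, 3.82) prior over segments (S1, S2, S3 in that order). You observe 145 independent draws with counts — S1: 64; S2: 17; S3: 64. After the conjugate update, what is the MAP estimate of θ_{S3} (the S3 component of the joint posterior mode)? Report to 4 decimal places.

The Dirichlet prior is conjugate to the Multinomial likelihood: each posterior αⱼ = prior αⱼ + observed count nⱼ.
Posterior concentration: (67.61, 21.42, 67.82), total = 156.85.
Joint mode component: (α_{S3}−1)/(Σα−K) = 66.82/153.85 = 0.4343.

0.4343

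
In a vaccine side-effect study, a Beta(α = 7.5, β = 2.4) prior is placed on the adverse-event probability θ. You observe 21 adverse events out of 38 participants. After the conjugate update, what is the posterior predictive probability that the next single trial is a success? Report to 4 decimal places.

0.5950

The Beta prior is conjugate to a Binomial/Bernoulli likelihood; the update adds successes to α and failures to β.
Posterior: Beta(α+k, β+n−k) = Beta(7.5+21, 2.4+17) = Beta(28.5, 19.4).
For a single future Bernoulli trial, P(success | data) = α/(α+β) = 0.5950.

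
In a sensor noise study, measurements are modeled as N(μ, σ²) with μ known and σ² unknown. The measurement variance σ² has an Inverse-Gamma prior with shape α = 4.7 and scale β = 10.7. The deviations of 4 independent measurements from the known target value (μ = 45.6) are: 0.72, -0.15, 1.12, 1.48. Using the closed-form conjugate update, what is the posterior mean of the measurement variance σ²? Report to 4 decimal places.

With known mean μ and an Inverse-Gamma(α, β) prior on σ², the Normal likelihood is conjugate: posterior is Inv-Gamma(α + n/2, β + Σ(xᵢ−μ)²/2).
Σ(xᵢ−μ)² = (0.72)² + (-0.15)² + (1.12)² + (1.48)² = 3.9857.
Posterior: Inv-Gamma(4.7 + 4/2, 10.7 + 3.9857/2) = Inv-Gamma(6.70, 12.69285).
E[σ²|data] = β/(α−1) = 12.69285/5.70 = 2.2268.

2.2268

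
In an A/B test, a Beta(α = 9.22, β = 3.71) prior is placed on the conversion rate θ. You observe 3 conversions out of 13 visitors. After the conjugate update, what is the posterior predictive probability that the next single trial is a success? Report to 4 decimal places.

0.4713

The Beta prior is conjugate to a Binomial/Bernoulli likelihood; the update adds successes to α and failures to β.
Posterior: Beta(α+k, β+n−k) = Beta(9.22+3, 3.71+10) = Beta(12.22, 13.71).
For a single future Bernoulli trial, P(success | data) = α/(α+β) = 0.4713.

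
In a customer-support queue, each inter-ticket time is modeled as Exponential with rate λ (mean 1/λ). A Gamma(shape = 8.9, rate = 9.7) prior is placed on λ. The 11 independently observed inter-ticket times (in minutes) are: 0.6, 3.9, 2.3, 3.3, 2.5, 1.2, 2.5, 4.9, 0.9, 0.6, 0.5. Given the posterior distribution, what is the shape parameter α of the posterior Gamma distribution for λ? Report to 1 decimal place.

19.9

With a Gamma(shape α, rate β) prior on the exponential rate λ, the posterior after n observations with total T = Σxᵢ is Gamma(α+n, β+T).
Sum of observations T = 23.2 minutes; n = 11.
Posterior: Gamma(8.9+11, 9.7+23.2) = Gamma(19.9, 32.9).
Posterior α = 19.9.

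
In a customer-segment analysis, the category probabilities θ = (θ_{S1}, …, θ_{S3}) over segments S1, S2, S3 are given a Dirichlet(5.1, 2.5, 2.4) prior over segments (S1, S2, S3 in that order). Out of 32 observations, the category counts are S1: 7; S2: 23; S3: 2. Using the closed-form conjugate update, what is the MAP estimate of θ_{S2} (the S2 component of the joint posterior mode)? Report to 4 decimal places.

0.6282

The Dirichlet prior is conjugate to the Multinomial likelihood: each posterior αⱼ = prior αⱼ + observed count nⱼ.
Posterior concentration: (12.1, 25.5, 4.4), total = 42.0.
Joint mode component: (α_{S2}−1)/(Σα−K) = 24.5/39.0 = 0.6282.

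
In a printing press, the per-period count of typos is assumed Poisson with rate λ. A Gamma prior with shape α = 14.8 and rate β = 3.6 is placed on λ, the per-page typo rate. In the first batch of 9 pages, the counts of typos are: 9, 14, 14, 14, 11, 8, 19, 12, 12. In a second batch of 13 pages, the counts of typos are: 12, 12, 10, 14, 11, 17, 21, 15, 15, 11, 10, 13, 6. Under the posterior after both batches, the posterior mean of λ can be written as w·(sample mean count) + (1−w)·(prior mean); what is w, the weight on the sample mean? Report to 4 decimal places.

0.8594

With a Gamma(shape α, rate β) prior, the Poisson likelihood is conjugate: the posterior is Gamma(α + ΣXᵢ, β + n).
Total number of pages: n = 9 + 13 = 22.
Posterior mean = (α₀+S)/(β₀+n) = [n/(β₀+n)]·(S/n) + [β₀/(β₀+n)]·(α₀/β₀), so only n and β₀ enter the weight.
Weight on data w = n/(β₀+n) = 22/(3.6+22) = 22/25.6 = 0.8594.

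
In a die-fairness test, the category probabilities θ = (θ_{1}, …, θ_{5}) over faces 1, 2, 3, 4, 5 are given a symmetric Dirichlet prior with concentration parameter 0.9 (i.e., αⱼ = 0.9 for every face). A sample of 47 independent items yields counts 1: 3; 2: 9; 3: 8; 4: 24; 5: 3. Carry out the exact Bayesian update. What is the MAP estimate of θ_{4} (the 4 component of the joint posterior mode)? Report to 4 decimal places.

The Dirichlet prior is conjugate to the Multinomial likelihood: each posterior αⱼ = prior αⱼ + observed count nⱼ.
Posterior concentration: (3.9, 9.9, 8.9, 24.9, 3.9), total = 51.5.
Joint mode component: (α_{4}−1)/(Σα−K) = 23.9/46.5 = 0.5140.

0.5140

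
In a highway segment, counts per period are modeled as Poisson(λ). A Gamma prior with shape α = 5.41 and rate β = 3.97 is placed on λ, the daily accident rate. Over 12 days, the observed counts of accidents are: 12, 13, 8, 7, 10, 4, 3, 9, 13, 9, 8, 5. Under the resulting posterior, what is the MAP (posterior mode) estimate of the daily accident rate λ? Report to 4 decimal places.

With a Gamma(shape α, rate β) prior, the Poisson likelihood is conjugate: the posterior is Gamma(α + ΣXᵢ, β + n).
Sum of counts S = 101 over n = 12 days.
Posterior: Gamma(α+S, β+n) = Gamma(5.41+101, 3.97+12) = Gamma(106.41, 15.97).
Mode of Gamma(α,β) for α≥1 is (α−1)/β = 105.41/15.97 = 6.6005.

6.6005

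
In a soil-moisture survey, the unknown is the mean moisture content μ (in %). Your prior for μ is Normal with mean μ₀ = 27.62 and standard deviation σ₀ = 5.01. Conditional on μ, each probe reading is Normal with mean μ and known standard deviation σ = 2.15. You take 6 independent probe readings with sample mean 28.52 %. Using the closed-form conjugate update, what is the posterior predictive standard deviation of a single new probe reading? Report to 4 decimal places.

2.3173

For Normal data with known variance σ², a Normal(μ₀, σ₀²) prior on μ is conjugate. Posterior precision = 1/σ₀² + n/σ²; posterior mean is the precision-weighted average of μ₀ and x̄.
σ₀² = 5.01² = 25.1001, σ² = 2.15² = 4.6225; σ² + n·σ₀² = 4.6225 + 6·25.1001 = 155.2231.
Posterior precision = 1/σ₀² + n/σ² = 1/25.1001 + 6/4.6225 = (σ² + n·σ₀²)/(σ₀²σ²) = 155.2231/(25.1001·4.6225); posterior variance σₙ² = σ₀²σ²/(σ² + n·σ₀²) = 25.1001·4.6225/155.2231 = 0.747474.
Predictive variance for one new observation = σₙ² + σ² = 25.1001·4.6225/155.2231 + 4.6225 = σ²·(σ₀² + 155.2231)/155.2231 = 4.6225·180.3232/155.2231 = 5.369974; SD = √(4.6225·180.3232/155.2231) = 2.3173.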